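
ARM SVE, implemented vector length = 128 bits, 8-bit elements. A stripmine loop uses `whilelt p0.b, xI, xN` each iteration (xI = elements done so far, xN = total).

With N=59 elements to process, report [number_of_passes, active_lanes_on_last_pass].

[iterations, last_vl] = [4, 11]

lane count: 128 div 8 = 16
59 elements at 16/iter → 4 passes, remainder 11 on the last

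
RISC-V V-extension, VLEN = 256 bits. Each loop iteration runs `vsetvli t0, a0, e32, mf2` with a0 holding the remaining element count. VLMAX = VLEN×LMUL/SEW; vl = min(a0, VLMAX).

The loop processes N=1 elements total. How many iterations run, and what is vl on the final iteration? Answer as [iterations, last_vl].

[iterations, last_vl] = [1, 1]

VLMAX = VLEN×LMUL/SEW = 256×1/2/32 = 4
N=1: ⌈1/4⌉ = 1 iters; last vl = 1 − 0×4 = 1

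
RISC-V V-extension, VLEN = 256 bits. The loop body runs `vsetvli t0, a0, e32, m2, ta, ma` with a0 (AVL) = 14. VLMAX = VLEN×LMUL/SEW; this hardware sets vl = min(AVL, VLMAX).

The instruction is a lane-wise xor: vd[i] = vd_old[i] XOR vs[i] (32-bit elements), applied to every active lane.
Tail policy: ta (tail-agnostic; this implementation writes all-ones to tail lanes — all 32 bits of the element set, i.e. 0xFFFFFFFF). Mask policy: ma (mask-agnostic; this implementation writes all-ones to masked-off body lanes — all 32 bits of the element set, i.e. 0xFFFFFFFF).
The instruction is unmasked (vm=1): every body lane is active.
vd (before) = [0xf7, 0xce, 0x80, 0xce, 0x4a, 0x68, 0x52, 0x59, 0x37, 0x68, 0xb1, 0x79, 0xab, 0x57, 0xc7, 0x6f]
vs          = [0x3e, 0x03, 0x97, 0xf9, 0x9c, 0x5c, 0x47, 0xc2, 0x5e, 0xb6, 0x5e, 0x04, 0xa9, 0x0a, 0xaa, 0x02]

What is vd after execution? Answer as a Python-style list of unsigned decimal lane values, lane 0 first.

vd = [201, 205, 23, 55, 214, 52, 21, 155, 105, 222, 239, 125, 2, 93, 4294967295, 4294967295]

lanes per group: 256·2/32 = 16
vl ← min(14, 16) = 14
lane  0: xor(0xf7,0x3e) ⇒ 0xc9
lane  1: xor(0xce,0x03) ⇒ 0xcd
lane  2: xor(0x80,0x97) ⇒ 0x17
lane  3: xor(0xce,0xf9) ⇒ 0x37
lane  4: xor(0x4a,0x9c) ⇒ 0xd6
lane  5: xor(0x68,0x5c) ⇒ 0x34
lane  6: xor(0x52,0x47) ⇒ 0x15
lane  7: xor(0x59,0xc2) ⇒ 0x9b
lane  8: xor(0x37,0x5e) ⇒ 0x69
lane  9: xor(0x68,0xb6) ⇒ 0xde
lane 10: xor(0xb1,0x5e) ⇒ 0xef
lane 11: xor(0x79,0x04) ⇒ 0x7d
lane 12: xor(0xab,0xa9) ⇒ 0x02
lane 13: xor(0x57,0x0a) ⇒ 0x5d
lane 14: tail/ones ⇒ 0xffffffff
lane 15: tail/ones ⇒ 0xffffffff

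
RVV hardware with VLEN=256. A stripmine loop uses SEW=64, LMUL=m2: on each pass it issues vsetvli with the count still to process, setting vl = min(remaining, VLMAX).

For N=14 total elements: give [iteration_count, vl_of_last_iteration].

[iterations, last_vl] = [2, 6]

VLMAX = VLEN×LMUL/SEW = 256×2/64 = 8
iterations = ceil(14/8) = 2; final-pass vl = 6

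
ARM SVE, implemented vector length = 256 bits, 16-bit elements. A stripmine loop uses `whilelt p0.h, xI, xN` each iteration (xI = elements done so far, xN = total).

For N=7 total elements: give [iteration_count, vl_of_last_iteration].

[iterations, last_vl] = [1, 7]

register lanes = 256/16 = 16
iterations = ceil(7/16) = 1; final-pass vl = 7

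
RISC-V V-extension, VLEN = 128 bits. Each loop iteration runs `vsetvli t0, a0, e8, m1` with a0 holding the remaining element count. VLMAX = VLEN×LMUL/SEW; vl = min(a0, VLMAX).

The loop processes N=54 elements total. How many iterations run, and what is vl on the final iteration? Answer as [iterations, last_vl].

VLMAX = (128 × 1) / 8 = 16 lanes
iterations = ceil(54/16) = 4; final-pass vl = 6

[iterations, last_vl] = [4, 6]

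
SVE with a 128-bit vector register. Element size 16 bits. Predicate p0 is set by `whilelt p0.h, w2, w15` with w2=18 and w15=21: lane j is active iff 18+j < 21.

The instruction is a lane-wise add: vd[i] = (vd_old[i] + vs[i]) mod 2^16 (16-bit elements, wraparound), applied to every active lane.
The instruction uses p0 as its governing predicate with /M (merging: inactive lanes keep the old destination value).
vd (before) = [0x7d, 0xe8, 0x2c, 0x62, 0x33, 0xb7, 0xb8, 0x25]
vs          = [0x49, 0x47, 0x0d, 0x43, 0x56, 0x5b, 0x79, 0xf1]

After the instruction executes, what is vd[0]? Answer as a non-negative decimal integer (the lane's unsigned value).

vd[0] = 198

register lanes = 128/16 = 8
p0[j] = (18+j < 21); true for j=0..2 → 3 lanes set
  i=0: add(0x7d,0x49) → 198
  i=1: add(0xe8,0x47) → 303
  i=2: add(0x2c,0x0d) → 57
  i=3: tail/keep → 98
  i=4: tail/keep → 51
  i=5: tail/keep → 183
  i=6: tail/keep → 184
  i=7: tail/keep → 37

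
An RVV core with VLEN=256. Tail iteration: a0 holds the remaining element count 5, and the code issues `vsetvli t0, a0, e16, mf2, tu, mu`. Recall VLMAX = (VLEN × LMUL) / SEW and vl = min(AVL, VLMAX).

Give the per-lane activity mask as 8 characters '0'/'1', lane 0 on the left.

predicate = 11111000

VLMAX = VLEN×LMUL/SEW = 256×1/2/16 = 8
AVL=5 ≤ VLMAX=8, so vl = 5
bits (lane 0 leftmost): 11111000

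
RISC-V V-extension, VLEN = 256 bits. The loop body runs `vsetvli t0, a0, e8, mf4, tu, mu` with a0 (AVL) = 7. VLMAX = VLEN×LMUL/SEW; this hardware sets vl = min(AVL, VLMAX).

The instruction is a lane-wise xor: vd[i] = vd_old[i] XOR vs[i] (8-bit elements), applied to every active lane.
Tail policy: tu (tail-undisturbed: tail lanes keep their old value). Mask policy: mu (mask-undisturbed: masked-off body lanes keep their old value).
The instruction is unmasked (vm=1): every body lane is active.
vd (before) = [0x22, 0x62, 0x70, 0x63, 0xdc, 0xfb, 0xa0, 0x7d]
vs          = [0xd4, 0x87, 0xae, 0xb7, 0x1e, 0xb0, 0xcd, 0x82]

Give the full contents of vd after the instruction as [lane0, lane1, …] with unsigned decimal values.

vd = [246, 229, 222, 212, 194, 75, 109, 125]

VLMAX = VLEN×LMUL/SEW = 256×1/4/8 = 8
vl = min(AVL, VLMAX) = min(7, 8) = 7
lane  0: xor(0x22,0xd4) ⇒ 0xf6
lane  1: xor(0x62,0x87) ⇒ 0xe5
lane  2: xor(0x70,0xae) ⇒ 0xde
lane  3: xor(0x63,0xb7) ⇒ 0xd4
lane  4: xor(0xdc,0x1e) ⇒ 0xc2
lane  5: xor(0xfb,0xb0) ⇒ 0x4b
lane  6: xor(0xa0,0xcd) ⇒ 0x6d
lane  7: tail/keep ⇒ 0x7d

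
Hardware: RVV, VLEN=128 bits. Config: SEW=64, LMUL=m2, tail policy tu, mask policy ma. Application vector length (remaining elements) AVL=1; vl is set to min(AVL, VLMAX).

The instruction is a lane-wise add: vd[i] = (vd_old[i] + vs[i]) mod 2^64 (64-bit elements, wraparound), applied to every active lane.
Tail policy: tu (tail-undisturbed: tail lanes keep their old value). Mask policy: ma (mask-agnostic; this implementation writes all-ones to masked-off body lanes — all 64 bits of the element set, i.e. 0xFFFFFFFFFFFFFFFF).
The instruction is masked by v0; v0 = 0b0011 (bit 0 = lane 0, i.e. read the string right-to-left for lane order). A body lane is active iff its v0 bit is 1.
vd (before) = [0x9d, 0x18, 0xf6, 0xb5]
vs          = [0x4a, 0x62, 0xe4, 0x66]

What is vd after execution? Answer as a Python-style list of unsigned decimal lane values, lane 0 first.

vd = [231, 24, 246, 181]

VLMAX = (128 × 2) / 64 = 4 lanes
vl = min(AVL, VLMAX) = min(1, 4) = 1
[0] add(0x9d,0x4a) = 0xe7
[1] tail/keep = 0x18
[2] tail/keep = 0xf6
[3] tail/keep = 0xb5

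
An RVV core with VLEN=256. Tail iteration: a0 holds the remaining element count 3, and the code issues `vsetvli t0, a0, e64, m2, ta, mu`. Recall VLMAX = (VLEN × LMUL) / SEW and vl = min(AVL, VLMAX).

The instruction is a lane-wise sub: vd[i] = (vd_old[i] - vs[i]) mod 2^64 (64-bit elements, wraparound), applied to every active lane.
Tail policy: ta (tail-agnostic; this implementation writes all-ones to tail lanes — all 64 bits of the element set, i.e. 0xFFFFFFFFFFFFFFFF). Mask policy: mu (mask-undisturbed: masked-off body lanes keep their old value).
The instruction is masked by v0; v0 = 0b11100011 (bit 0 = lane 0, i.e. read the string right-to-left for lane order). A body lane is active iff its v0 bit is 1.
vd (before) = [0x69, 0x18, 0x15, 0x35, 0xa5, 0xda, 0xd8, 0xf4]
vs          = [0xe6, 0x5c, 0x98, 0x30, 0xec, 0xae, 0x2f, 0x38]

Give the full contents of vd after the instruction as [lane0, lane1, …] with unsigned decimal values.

lanes per group: 256·2/64 = 8
vl ← min(3, 8) = 3
  i=0: sub(0x69,0xe6) → 18446744073709551491
  i=1: sub(0x18,0x5c) → 18446744073709551548
  i=2: mask-off/keep → 21
  i=3: tail/ones → 18446744073709551615
  i=4: tail/ones → 18446744073709551615
  i=5: tail/ones → 18446744073709551615
  i=6: tail/ones → 18446744073709551615
  i=7: tail/ones → 18446744073709551615

vd = [18446744073709551491, 18446744073709551548, 21, 18446744073709551615, 18446744073709551615, 18446744073709551615, 18446744073709551615, 18446744073709551615]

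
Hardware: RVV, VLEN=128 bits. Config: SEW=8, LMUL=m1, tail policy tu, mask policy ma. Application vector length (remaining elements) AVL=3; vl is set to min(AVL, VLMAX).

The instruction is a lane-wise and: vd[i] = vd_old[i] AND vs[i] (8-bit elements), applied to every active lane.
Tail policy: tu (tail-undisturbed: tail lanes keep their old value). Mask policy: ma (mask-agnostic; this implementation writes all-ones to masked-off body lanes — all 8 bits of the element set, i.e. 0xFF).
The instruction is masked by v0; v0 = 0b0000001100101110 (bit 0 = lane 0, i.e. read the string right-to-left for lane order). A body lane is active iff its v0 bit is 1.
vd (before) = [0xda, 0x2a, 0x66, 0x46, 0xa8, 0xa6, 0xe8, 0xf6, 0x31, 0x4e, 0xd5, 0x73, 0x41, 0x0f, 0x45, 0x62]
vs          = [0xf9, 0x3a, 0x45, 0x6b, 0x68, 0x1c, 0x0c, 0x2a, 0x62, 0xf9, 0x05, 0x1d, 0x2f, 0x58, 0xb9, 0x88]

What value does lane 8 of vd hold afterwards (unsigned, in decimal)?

vd[8] = 49

lanes per group: 128·1/8 = 16
vl = min(AVL, VLMAX) = min(3, 16) = 3
  i=0: mask-off/ones → 255
  i=1: and(0x2a,0x3a) → 42
  i=2: and(0x66,0x45) → 68
  i=3: tail/keep → 70
  i=4: tail/keep → 168
  i=5: tail/keep → 166
  i=6: tail/keep → 232
  i=7: tail/keep → 246
  i=8: tail/keep → 49
  i=9: tail/keep → 78
  i=10: tail/keep → 213
  i=11: tail/keep → 115
  i=12: tail/keep → 65
  i=13: tail/keep → 15
  i=14: tail/keep → 69
  i=15: tail/keep → 98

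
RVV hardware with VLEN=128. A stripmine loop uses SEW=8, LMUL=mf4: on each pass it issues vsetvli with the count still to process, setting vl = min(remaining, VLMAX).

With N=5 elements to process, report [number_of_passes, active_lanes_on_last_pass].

lanes per group: 128·1/4/8 = 4
5 elements at 4/iter → 2 passes, remainder 1 on the last

[iterations, last_vl] = [2, 1]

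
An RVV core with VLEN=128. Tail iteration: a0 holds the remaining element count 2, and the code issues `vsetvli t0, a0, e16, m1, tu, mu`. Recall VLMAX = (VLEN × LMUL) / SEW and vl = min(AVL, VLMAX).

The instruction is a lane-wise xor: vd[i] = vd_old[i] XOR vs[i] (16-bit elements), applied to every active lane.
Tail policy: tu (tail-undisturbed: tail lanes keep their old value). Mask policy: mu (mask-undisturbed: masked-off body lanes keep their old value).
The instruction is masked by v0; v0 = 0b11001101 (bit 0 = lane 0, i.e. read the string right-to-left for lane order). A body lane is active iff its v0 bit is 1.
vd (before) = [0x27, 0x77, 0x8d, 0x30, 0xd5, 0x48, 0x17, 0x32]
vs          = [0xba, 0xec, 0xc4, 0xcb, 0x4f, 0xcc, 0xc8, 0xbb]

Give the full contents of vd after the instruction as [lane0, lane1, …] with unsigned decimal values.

vd = [157, 119, 141, 48, 213, 72, 23, 50]

VLMAX = VLEN×LMUL/SEW = 128×1/16 = 8
vl ← min(2, 8) = 2
  i=0: xor(0x27,0xba) → 157
  i=1: mask-off/keep → 119
  i=2: tail/keep → 141
  i=3: tail/keep → 48
  i=4: tail/keep → 213
  i=5: tail/keep → 72
  i=6: tail/keep → 23
  i=7: tail/keep → 50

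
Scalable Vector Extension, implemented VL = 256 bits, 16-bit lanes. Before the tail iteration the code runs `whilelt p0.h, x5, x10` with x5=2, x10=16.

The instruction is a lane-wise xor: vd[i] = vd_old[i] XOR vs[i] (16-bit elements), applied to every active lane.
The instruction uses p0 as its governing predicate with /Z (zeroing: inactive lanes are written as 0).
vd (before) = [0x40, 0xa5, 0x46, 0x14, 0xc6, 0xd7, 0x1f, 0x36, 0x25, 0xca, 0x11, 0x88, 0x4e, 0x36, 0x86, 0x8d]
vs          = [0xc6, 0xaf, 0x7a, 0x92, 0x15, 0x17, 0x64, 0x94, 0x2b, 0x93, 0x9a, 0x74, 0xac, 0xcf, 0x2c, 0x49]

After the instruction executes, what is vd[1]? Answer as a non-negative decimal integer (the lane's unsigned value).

vd[1] = 10

256-bit reg / 16-bit elem → 16 lanes
active while 2+j < 16, i.e. j ∈ [0,14) capped at 16 ⇒ 14
  i=0: xor(0x40,0xc6) → 134
  i=1: xor(0xa5,0xaf) → 10
  i=2: xor(0x46,0x7a) → 60
  i=3: xor(0x14,0x92) → 134
  i=4: xor(0xc6,0x15) → 211
  i=5: xor(0xd7,0x17) → 192
  i=6: xor(0x1f,0x64) → 123
  i=7: xor(0x36,0x94) → 162
  i=8: xor(0x25,0x2b) → 14
  i=9: xor(0xca,0x93) → 89
  i=10: xor(0x11,0x9a) → 139
  i=11: xor(0x88,0x74) → 252
  i=12: xor(0x4e,0xac) → 226
  i=13: xor(0x36,0xcf) → 249
  i=14: tail/zero → 0
  i=15: tail/zero → 0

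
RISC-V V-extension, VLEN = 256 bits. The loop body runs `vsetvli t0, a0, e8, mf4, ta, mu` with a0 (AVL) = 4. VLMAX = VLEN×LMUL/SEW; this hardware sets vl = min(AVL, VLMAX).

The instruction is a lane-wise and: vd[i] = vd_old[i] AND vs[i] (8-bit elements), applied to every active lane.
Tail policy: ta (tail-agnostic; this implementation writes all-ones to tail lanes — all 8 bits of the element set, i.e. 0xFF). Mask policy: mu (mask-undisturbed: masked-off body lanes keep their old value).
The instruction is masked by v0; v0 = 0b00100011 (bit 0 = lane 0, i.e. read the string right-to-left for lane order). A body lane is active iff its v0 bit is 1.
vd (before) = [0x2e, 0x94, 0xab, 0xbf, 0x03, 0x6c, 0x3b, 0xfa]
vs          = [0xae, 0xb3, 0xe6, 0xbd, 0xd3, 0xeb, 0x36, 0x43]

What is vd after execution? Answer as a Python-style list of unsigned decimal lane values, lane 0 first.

vd = [46, 144, 171, 191, 255, 255, 255, 255]

VLMAX = (256 × 1/4) / 8 = 8 lanes
AVL=4 ≤ VLMAX=8, so vl = 4
[0] and(0x2e,0xae) = 0x2e
[1] and(0x94,0xb3) = 0x90
[2] mask-off/keep = 0xab
[3] mask-off/keep = 0xbf
[4] tail/ones = 0xff
[5] tail/ones = 0xff
[6] tail/ones = 0xff
[7] tail/ones = 0xff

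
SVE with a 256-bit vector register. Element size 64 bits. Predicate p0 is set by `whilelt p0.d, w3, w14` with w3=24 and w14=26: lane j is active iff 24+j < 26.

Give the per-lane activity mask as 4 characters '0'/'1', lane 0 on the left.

predicate = 1100

256-bit reg / 64-bit elem → 4 lanes
active while 24+j < 26, i.e. j ∈ [0,2) capped at 4 ⇒ 2
bits (lane 0 leftmost): 1100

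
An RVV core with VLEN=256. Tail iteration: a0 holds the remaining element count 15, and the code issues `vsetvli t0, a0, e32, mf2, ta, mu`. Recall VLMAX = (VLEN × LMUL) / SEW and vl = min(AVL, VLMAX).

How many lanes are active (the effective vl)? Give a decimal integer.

lanes per group: 256·1/2/32 = 4
vl ← min(15, 4) = 4

vl = 4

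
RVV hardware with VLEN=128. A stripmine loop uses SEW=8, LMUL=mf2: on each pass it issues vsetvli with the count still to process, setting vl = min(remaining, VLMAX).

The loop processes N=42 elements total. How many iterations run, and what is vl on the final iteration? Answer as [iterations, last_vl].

VLMAX = (128 × 1/2) / 8 = 8 lanes
42 elements at 8/iter → 6 passes, remainder 2 on the last

[iterations, last_vl] = [6, 2]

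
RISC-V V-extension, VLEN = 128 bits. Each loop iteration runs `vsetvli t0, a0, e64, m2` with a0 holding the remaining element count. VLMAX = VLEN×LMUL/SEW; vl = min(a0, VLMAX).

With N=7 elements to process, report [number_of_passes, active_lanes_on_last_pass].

[iterations, last_vl] = [2, 3]

VLMAX = (128 × 2) / 64 = 4 lanes
7 elements at 4/iter → 2 passes, remainder 3 on the last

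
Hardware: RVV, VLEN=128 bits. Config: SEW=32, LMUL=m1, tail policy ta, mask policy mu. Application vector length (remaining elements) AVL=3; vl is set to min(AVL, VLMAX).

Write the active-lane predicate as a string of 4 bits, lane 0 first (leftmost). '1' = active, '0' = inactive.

predicate = 1110

VLMAX = (128 × 1) / 32 = 4 lanes
vl ← min(3, 4) = 3
bits (lane 0 leftmost): 1110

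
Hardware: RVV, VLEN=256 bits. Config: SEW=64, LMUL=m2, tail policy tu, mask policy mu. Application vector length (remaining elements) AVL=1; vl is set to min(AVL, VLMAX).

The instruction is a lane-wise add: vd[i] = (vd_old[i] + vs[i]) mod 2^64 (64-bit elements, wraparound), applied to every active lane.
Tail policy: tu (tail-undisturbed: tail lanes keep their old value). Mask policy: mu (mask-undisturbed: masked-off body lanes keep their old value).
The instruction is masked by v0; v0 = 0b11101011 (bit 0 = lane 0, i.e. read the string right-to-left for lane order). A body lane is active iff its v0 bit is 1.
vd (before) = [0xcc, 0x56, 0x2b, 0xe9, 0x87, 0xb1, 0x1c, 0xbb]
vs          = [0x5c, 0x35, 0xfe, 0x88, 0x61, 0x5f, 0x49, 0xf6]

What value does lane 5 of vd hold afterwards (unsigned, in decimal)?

lanes per group: 256·2/64 = 8
vl = min(AVL, VLMAX) = min(1, 8) = 1
  i=0: add(0xcc,0x5c) → 296
  i=1: tail/keep → 86
  i=2: tail/keep → 43
  i=3: tail/keep → 233
  i=4: tail/keep → 135
  i=5: tail/keep → 177
  i=6: tail/keep → 28
  i=7: tail/keep → 187

vd[5] = 177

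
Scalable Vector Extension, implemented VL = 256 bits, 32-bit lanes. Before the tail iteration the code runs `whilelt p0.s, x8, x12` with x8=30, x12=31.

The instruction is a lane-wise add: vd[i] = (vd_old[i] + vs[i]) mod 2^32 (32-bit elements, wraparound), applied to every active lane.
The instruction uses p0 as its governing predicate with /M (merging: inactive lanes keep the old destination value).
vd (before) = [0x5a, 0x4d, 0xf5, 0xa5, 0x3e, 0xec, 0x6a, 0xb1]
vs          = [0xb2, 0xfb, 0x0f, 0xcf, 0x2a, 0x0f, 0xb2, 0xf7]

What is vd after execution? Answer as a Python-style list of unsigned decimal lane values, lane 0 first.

256-bit reg / 32-bit elem → 8 lanes
p0[j] = (30+j < 31); true for j=0..0 → 1 lanes set
lane  0: add(0x5a,0xb2) ⇒ 0x10c
lane  1: tail/keep ⇒ 0x4d
lane  2: tail/keep ⇒ 0xf5
lane  3: tail/keep ⇒ 0xa5
lane  4: tail/keep ⇒ 0x3e
lane  5: tail/keep ⇒ 0xec
lane  6: tail/keep ⇒ 0x6a
lane  7: tail/keep ⇒ 0xb1

vd = [268, 77, 245, 165, 62, 236, 106, 177]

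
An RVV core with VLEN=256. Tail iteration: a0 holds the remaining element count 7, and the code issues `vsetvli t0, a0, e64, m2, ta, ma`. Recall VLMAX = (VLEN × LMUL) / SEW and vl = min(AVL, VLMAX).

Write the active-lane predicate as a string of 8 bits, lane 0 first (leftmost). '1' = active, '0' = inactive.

lanes per group: 256·2/64 = 8
AVL=7 ≤ VLMAX=8, so vl = 7
bits (lane 0 leftmost): 11111110

predicate = 11111110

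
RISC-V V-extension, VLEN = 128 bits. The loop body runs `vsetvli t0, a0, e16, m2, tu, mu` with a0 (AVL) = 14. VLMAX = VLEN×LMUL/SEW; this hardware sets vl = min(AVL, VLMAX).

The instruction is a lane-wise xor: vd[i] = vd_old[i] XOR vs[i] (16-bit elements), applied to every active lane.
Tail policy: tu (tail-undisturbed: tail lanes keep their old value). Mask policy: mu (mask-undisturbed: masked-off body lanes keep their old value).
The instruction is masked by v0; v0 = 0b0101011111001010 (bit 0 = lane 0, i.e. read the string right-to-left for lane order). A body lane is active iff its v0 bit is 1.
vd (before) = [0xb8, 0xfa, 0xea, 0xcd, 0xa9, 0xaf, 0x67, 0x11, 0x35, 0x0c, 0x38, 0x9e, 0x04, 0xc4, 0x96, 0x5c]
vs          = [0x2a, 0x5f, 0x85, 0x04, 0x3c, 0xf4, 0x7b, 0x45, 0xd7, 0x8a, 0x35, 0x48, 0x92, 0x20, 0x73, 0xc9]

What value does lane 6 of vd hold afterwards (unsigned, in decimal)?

vd[6] = 28

lanes per group: 128·2/16 = 16
AVL=14 ≤ VLMAX=16, so vl = 14
vd[0] mask-off/keep -> 0xb8
vd[1] xor(0xfa,0x5f) -> 0xa5
vd[2] mask-off/keep -> 0xea
vd[3] xor(0xcd,0x04) -> 0xc9
vd[4] mask-off/keep -> 0xa9
vd[5] mask-off/keep -> 0xaf
vd[6] xor(0x67,0x7b) -> 0x1c
vd[7] xor(0x11,0x45) -> 0x54
vd[8] xor(0x35,0xd7) -> 0xe2
vd[9] xor(0x0c,0x8a) -> 0x86
vd[10] xor(0x38,0x35) -> 0x0d
vd[11] mask-off/keep -> 0x9e
vd[12] xor(0x04,0x92) -> 0x96
vd[13] mask-off/keep -> 0xc4
vd[14] tail/keep -> 0x96
vd[15] tail/keep -> 0x5c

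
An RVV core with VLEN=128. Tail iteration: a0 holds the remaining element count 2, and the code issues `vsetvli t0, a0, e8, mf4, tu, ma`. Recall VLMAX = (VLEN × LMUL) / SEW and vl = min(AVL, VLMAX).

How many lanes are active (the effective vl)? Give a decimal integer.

vl = 2

lanes per group: 128·1/4/8 = 4
vl = min(AVL, VLMAX) = min(2, 4) = 2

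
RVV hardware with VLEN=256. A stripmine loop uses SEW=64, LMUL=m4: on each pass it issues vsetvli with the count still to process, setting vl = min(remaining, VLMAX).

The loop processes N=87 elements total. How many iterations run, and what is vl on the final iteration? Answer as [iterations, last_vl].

[iterations, last_vl] = [6, 7]

lanes per group: 256·4/64 = 16
87 elements at 16/iter → 6 passes, remainder 7 on the last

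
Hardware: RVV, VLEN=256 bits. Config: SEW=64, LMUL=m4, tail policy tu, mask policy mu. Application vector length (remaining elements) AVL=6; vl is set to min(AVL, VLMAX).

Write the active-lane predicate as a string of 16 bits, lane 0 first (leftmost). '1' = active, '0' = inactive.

predicate = 1111110000000000

lanes per group: 256·4/64 = 16
vl ← min(6, 16) = 6
bits (lane 0 leftmost): 1111110000000000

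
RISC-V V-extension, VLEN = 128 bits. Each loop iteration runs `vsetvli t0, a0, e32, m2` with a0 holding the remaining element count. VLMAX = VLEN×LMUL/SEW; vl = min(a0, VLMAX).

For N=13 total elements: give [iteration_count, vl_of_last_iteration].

[iterations, last_vl] = [2, 5]

lanes per group: 128·2/32 = 8
iterations = ceil(13/8) = 2; final-pass vl = 5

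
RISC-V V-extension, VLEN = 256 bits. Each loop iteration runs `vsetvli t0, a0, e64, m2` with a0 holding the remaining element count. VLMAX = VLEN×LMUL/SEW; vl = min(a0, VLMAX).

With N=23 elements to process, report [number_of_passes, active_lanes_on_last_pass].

VLMAX = VLEN×LMUL/SEW = 256×2/64 = 8
N=23: ⌈23/8⌉ = 3 iters; last vl = 23 − 2×8 = 7

[iterations, last_vl] = [3, 7]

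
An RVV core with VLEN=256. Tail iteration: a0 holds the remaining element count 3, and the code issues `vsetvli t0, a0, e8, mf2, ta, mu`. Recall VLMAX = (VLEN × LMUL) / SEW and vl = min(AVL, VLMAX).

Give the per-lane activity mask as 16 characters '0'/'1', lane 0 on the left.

VLMAX = VLEN×LMUL/SEW = 256×1/2/8 = 16
vl ← min(3, 16) = 3
bits (lane 0 leftmost): 1110000000000000

predicate = 1110000000000000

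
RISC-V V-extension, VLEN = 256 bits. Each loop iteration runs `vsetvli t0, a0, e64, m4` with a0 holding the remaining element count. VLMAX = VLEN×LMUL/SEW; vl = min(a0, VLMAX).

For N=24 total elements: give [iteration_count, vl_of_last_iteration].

[iterations, last_vl] = [2, 8]

VLMAX = (256 × 4) / 64 = 16 lanes
iterations = ceil(24/16) = 2; final-pass vl = 8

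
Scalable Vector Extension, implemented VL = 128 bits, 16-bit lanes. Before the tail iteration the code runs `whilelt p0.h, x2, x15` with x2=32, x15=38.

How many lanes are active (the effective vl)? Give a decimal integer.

lane count: 128 div 16 = 8
active while 32+j < 38, i.e. j ∈ [0,6) capped at 8 ⇒ 6

vl = 6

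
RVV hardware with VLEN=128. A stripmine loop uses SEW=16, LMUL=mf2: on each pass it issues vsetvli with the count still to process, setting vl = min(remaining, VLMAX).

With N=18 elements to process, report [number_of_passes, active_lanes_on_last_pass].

VLMAX = (128 × 1/2) / 16 = 4 lanes
iterations = ceil(18/4) = 5; final-pass vl = 2

[iterations, last_vl] = [5, 2]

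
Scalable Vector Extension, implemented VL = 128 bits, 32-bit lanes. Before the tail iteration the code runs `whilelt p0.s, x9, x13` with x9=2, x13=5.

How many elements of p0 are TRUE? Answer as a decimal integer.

register lanes = 128/32 = 4
whilelt: lane j active iff 2+j < 5 → j < 3 → 3 active

vl = 3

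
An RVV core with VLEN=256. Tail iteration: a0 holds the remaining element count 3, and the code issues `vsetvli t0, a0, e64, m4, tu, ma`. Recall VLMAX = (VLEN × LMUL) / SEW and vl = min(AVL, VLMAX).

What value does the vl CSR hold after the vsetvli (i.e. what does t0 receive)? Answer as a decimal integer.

vl = 3

VLMAX = VLEN×LMUL/SEW = 256×4/64 = 16
vl = min(AVL, VLMAX) = min(3, 16) = 3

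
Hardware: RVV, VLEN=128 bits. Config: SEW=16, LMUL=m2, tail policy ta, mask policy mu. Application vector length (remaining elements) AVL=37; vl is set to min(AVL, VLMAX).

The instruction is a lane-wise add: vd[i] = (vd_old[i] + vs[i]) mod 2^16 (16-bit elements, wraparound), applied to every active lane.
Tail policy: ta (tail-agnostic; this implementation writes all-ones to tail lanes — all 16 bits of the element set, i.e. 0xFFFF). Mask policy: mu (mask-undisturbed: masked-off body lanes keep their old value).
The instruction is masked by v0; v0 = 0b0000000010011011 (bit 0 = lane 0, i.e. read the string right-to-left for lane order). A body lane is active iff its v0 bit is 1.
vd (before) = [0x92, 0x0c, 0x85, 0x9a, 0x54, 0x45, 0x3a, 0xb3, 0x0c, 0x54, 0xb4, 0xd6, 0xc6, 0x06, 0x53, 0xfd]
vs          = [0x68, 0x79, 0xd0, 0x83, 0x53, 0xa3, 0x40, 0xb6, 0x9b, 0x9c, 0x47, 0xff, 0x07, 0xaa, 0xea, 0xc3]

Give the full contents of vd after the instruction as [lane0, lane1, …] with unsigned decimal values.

vd = [250, 133, 133, 285, 167, 69, 58, 361, 12, 84, 180, 214, 198, 6, 83, 253]

lanes per group: 128·2/16 = 16
vl = min(AVL, VLMAX) = min(37, 16) = 16
vd[0] add(0x92,0x68) -> 0xfa
vd[1] add(0x0c,0x79) -> 0x85
vd[2] mask-off/keep -> 0x85
vd[3] add(0x9a,0x83) -> 0x11d
vd[4] add(0x54,0x53) -> 0xa7
vd[5] mask-off/keep -> 0x45
vd[6] mask-off/keep -> 0x3a
vd[7] add(0xb3,0xb6) -> 0x169
vd[8] mask-off/keep -> 0x0c
vd[9] mask-off/keep -> 0x54
vd[10] mask-off/keep -> 0xb4
vd[11] mask-off/keep -> 0xd6
vd[12] mask-off/keep -> 0xc6
vd[13] mask-off/keep -> 0x06
vd[14] mask-off/keep -> 0x53
vd[15] mask-off/keep -> 0xfd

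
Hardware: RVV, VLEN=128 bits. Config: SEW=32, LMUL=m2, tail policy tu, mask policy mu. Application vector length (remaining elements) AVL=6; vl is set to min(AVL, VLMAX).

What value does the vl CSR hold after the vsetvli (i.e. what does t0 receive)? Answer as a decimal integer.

vl = 6

lanes per group: 128·2/32 = 8
vl ← min(6, 8) = 6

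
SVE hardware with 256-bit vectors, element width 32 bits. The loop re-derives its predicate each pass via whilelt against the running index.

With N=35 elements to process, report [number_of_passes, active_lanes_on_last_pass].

[iterations, last_vl] = [5, 3]

register lanes = 256/32 = 8
iterations = ceil(35/8) = 5; final-pass vl = 3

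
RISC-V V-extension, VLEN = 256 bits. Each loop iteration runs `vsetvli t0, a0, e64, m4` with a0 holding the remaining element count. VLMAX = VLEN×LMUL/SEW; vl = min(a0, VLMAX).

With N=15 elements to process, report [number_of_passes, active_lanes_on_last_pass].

VLMAX = VLEN×LMUL/SEW = 256×4/64 = 16
iterations = ceil(15/16) = 1; final-pass vl = 15

[iterations, last_vl] = [1, 15]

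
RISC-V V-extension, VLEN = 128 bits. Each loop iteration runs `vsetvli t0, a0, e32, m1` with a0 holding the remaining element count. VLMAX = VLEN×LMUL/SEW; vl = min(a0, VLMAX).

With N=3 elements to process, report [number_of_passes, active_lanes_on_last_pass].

lanes per group: 128·1/32 = 4
N=3: ⌈3/4⌉ = 1 iters; last vl = 3 − 0×4 = 3

[iterations, last_vl] = [1, 3]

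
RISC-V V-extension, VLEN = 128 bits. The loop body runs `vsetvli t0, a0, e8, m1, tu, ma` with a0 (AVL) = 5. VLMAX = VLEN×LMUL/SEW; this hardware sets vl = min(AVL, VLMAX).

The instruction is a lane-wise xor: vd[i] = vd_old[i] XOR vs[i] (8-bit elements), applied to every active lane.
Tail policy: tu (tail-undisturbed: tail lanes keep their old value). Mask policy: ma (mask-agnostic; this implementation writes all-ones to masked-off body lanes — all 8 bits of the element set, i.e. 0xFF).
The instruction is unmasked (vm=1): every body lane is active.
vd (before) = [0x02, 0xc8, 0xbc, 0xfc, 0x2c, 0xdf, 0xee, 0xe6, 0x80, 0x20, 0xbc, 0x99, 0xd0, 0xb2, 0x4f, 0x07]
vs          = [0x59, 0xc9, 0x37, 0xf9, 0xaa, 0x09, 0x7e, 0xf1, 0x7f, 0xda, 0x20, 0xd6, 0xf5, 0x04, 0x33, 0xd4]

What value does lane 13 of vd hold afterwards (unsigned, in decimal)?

lanes per group: 128·1/8 = 16
vl = min(AVL, VLMAX) = min(5, 16) = 5
[0] xor(0x02,0x59) = 0x5b
[1] xor(0xc8,0xc9) = 0x01
[2] xor(0xbc,0x37) = 0x8b
[3] xor(0xfc,0xf9) = 0x05
[4] xor(0x2c,0xaa) = 0x86
[5] tail/keep = 0xdf
[6] tail/keep = 0xee
[7] tail/keep = 0xe6
[8] tail/keep = 0x80
[9] tail/keep = 0x20
[10] tail/keep = 0xbc
[11] tail/keep = 0x99
[12] tail/keep = 0xd0
[13] tail/keep = 0xb2
[14] tail/keep = 0x4f
[15] tail/keep = 0x07

vd[13] = 178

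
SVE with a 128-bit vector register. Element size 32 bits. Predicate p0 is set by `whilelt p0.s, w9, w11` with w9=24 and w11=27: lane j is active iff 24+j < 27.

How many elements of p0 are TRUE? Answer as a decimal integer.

128-bit reg / 32-bit elem → 4 lanes
whilelt: lane j active iff 24+j < 27 → j < 3 → 3 active

vl = 3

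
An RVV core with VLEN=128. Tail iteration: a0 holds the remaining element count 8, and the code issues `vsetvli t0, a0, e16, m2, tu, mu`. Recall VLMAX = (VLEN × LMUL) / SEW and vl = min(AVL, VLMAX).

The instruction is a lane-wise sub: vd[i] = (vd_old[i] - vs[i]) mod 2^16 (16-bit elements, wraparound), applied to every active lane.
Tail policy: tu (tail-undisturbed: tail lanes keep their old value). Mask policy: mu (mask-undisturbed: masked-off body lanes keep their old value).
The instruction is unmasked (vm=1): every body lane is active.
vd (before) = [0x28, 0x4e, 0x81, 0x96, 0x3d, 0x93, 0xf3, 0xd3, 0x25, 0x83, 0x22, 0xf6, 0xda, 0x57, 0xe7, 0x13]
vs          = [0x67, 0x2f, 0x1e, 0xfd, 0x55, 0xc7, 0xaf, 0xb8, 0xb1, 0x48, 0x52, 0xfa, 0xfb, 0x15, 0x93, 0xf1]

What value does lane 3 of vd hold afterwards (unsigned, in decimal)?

VLMAX = VLEN×LMUL/SEW = 128×2/16 = 16
vl ← min(8, 16) = 8
[0] sub(0x28,0x67) = 0xffc1
[1] sub(0x4e,0x2f) = 0x1f
[2] sub(0x81,0x1e) = 0x63
[3] sub(0x96,0xfd) = 0xff99
[4] sub(0x3d,0x55) = 0xffe8
[5] sub(0x93,0xc7) = 0xffcc
[6] sub(0xf3,0xaf) = 0x44
[7] sub(0xd3,0xb8) = 0x1b
[8] tail/keep = 0x25
[9] tail/keep = 0x83
[10] tail/keep = 0x22
[11] tail/keep = 0xf6
[12] tail/keep = 0xda
[13] tail/keep = 0x57
[14] tail/keep = 0xe7
[15] tail/keep = 0x13

vd[3] = 65433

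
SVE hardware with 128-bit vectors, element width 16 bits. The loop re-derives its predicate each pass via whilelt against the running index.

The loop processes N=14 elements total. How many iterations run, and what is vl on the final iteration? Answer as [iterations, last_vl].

[iterations, last_vl] = [2, 6]

128-bit reg / 16-bit elem → 8 lanes
14 elements at 8/iter → 2 passes, remainder 6 on the last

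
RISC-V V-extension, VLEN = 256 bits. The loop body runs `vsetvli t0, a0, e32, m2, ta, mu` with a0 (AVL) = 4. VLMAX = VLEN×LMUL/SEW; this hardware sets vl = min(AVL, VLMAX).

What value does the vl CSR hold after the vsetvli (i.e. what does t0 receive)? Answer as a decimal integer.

vl = 4

VLMAX = (256 × 2) / 32 = 16 lanes
AVL=4 ≤ VLMAX=16, so vl = 4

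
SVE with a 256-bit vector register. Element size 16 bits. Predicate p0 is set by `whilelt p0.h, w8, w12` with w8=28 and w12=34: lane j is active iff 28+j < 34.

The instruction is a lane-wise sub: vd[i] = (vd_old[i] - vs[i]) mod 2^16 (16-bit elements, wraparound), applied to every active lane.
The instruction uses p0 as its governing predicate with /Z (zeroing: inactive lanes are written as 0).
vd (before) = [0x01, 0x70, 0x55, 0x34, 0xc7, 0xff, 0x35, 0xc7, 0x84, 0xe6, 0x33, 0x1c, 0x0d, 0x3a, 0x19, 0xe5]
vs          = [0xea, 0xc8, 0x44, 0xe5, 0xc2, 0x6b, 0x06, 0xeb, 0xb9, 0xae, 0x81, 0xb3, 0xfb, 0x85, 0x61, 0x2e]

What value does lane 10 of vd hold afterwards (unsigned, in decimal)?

vd[10] = 0

lane count: 256 div 16 = 16
p0[j] = (28+j < 34); true for j=0..5 → 6 lanes set
  i=0: sub(0x01,0xea) → 65303
  i=1: sub(0x70,0xc8) → 65448
  i=2: sub(0x55,0x44) → 17
  i=3: sub(0x34,0xe5) → 65359
  i=4: sub(0xc7,0xc2) → 5
  i=5: sub(0xff,0x6b) → 148
  i=6: tail/zero → 0
  i=7: tail/zero → 0
  i=8: tail/zero → 0
  i=9: tail/zero → 0
  i=10: tail/zero → 0
  i=11: tail/zero → 0
  i=12: tail/zero → 0
  i=13: tail/zero → 0
  i=14: tail/zero → 0
  i=15: tail/zero → 0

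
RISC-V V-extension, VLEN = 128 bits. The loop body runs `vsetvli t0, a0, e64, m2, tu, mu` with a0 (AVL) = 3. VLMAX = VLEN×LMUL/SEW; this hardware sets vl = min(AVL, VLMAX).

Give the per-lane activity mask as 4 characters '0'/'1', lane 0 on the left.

predicate = 1110

VLMAX = VLEN×LMUL/SEW = 128×2/64 = 4
AVL=3 ≤ VLMAX=4, so vl = 3
bits (lane 0 leftmost): 1110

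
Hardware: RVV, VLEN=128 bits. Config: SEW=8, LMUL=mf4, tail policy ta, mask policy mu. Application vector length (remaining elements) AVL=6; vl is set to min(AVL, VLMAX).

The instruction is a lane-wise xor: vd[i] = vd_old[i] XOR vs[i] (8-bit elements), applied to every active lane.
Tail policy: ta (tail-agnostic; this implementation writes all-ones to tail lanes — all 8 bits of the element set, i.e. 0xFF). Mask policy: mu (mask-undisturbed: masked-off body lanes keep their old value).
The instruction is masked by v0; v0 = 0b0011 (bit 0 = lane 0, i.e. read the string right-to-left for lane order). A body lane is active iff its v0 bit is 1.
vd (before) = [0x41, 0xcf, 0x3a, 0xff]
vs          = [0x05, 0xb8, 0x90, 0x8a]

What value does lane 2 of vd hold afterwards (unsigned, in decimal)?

VLMAX = VLEN×LMUL/SEW = 128×1/4/8 = 4
AVL=6 > VLMAX=4, so vl = 4
[0] xor(0x41,0x05) = 0x44
[1] xor(0xcf,0xb8) = 0x77
[2] mask-off/keep = 0x3a
[3] mask-off/keep = 0xff

vd[2] = 58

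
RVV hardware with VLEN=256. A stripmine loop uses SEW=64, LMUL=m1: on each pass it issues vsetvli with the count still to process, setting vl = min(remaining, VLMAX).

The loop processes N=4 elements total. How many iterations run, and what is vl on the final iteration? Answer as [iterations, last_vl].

VLMAX = (256 × 1) / 64 = 4 lanes
4 elements at 4/iter → 1 passes, remainder 4 on the last

[iterations, last_vl] = [1, 4]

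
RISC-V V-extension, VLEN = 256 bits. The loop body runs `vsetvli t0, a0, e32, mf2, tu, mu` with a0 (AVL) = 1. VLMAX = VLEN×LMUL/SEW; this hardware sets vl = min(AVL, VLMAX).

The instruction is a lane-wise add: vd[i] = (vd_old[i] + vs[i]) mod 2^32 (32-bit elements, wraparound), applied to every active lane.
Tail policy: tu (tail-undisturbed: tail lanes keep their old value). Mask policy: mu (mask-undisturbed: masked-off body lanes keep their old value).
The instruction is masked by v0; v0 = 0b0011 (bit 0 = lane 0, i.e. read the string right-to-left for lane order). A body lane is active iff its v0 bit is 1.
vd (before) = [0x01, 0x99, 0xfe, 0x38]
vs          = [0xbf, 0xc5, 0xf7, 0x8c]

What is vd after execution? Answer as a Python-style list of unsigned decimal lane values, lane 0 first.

vd = [192, 153, 254, 56]

VLMAX = VLEN×LMUL/SEW = 256×1/2/32 = 4
vl = min(AVL, VLMAX) = min(1, 4) = 1
[0] add(0x01,0xbf) = 0xc0
[1] tail/keep = 0x99
[2] tail/keep = 0xfe
[3] tail/keep = 0x38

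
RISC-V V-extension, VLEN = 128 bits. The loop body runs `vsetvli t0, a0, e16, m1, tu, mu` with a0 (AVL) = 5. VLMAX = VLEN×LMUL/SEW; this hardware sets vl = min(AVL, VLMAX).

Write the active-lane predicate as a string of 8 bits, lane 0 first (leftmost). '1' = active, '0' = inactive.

lanes per group: 128·1/16 = 8
vl ← min(5, 8) = 5
bits (lane 0 leftmost): 11111000

predicate = 11111000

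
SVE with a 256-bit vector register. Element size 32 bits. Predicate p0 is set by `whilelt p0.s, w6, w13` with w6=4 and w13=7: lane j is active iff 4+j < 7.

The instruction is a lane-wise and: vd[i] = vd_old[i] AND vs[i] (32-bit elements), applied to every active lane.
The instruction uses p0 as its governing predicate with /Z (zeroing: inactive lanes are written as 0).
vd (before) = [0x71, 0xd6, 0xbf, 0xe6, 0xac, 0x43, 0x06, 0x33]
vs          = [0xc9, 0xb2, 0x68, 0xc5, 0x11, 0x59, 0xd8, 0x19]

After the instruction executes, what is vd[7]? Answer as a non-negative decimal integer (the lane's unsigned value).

vd[7] = 0

lane count: 256 div 32 = 8
whilelt: lane j active iff 4+j < 7 → j < 3 → 3 active
[0] and(0x71,0xc9) = 0x41
[1] and(0xd6,0xb2) = 0x92
[2] and(0xbf,0x68) = 0x28
[3] tail/zero = 0x00
[4] tail/zero = 0x00
[5] tail/zero = 0x00
[6] tail/zero = 0x00
[7] tail/zero = 0x00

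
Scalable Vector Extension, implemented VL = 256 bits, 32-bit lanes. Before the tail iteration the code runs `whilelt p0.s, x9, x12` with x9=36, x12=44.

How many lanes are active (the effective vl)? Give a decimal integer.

vl = 8

lane count: 256 div 32 = 8
p0[j] = (36+j < 44); true for j=0..7 → 8 lanes set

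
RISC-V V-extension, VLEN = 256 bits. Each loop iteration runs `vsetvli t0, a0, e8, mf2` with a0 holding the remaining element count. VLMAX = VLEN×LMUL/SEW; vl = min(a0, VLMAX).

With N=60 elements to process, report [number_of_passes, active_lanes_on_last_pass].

[iterations, last_vl] = [4, 12]

VLMAX = VLEN×LMUL/SEW = 256×1/2/8 = 16
iterations = ceil(60/16) = 4; final-pass vl = 12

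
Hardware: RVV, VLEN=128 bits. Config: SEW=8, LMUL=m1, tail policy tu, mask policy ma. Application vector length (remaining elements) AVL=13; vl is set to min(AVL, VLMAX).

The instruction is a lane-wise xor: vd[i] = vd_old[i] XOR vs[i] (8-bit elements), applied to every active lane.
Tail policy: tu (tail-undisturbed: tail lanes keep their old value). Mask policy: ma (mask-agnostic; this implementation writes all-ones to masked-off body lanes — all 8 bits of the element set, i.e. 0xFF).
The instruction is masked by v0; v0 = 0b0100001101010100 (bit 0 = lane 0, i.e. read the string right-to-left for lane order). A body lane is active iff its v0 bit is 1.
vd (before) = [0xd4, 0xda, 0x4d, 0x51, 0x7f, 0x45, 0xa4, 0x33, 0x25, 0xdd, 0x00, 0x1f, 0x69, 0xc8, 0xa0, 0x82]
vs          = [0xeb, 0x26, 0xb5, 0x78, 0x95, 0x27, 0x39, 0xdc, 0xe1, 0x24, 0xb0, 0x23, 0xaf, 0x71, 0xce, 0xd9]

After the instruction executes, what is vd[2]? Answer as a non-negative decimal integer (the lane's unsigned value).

vd[2] = 248

VLMAX = VLEN×LMUL/SEW = 128×1/8 = 16
AVL=13 ≤ VLMAX=16, so vl = 13
lane  0: mask-off/ones ⇒ 0xff
lane  1: mask-off/ones ⇒ 0xff
lane  2: xor(0x4d,0xb5) ⇒ 0xf8
lane  3: mask-off/ones ⇒ 0xff
lane  4: xor(0x7f,0x95) ⇒ 0xea
lane  5: mask-off/ones ⇒ 0xff
lane  6: xor(0xa4,0x39) ⇒ 0x9d
lane  7: mask-off/ones ⇒ 0xff
lane  8: xor(0x25,0xe1) ⇒ 0xc4
lane  9: xor(0xdd,0x24) ⇒ 0xf9
lane 10: mask-off/ones ⇒ 0xff
lane 11: mask-off/ones ⇒ 0xff
lane 12: mask-off/ones ⇒ 0xff
lane 13: tail/keep ⇒ 0xc8
lane 14: tail/keep ⇒ 0xa0
lane 15: tail/keep ⇒ 0x82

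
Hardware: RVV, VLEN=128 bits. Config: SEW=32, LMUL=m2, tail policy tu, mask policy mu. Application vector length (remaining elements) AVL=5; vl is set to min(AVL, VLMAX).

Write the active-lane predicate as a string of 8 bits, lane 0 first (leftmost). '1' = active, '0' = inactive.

VLMAX = (128 × 2) / 32 = 8 lanes
AVL=5 ≤ VLMAX=8, so vl = 5
bits (lane 0 leftmost): 11111000

predicate = 11111000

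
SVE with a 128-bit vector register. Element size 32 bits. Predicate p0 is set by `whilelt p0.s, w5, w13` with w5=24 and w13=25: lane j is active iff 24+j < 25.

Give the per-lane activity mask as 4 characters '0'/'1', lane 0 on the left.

lane count: 128 div 32 = 4
whilelt: lane j active iff 24+j < 25 → j < 1 → 1 active
bits (lane 0 leftmost): 1000

predicate = 1000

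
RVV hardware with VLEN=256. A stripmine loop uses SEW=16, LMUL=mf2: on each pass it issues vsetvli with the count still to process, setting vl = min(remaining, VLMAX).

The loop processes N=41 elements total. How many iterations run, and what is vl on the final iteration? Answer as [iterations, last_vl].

[iterations, last_vl] = [6, 1]

VLMAX = (256 × 1/2) / 16 = 8 lanes
41 elements at 8/iter → 6 passes, remainder 1 on the last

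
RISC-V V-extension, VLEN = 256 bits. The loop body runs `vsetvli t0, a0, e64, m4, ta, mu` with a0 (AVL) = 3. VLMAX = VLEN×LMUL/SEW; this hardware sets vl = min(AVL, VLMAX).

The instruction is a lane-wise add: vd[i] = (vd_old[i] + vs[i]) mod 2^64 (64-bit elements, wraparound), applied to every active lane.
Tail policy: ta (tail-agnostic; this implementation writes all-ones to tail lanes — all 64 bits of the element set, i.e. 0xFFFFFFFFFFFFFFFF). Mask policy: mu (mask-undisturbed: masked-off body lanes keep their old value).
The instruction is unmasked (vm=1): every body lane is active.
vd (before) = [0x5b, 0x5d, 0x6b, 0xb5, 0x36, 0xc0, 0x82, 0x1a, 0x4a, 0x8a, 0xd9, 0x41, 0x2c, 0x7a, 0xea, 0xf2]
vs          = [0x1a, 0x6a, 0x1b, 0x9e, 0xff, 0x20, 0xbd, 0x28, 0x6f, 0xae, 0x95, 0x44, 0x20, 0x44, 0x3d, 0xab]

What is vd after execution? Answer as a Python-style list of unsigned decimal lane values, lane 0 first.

VLMAX = (256 × 4) / 64 = 16 lanes
AVL=3 ≤ VLMAX=16, so vl = 3
lane  0: add(0x5b,0x1a) ⇒ 0x75
lane  1: add(0x5d,0x6a) ⇒ 0xc7
lane  2: add(0x6b,0x1b) ⇒ 0x86
lane  3: tail/ones ⇒ 0xffffffffffffffff
lane  4: tail/ones ⇒ 0xffffffffffffffff
lane  5: tail/ones ⇒ 0xffffffffffffffff
lane  6: tail/ones ⇒ 0xffffffffffffffff
lane  7: tail/ones ⇒ 0xffffffffffffffff
lane  8: tail/ones ⇒ 0xffffffffffffffff
lane  9: tail/ones ⇒ 0xffffffffffffffff
lane 10: tail/ones ⇒ 0xffffffffffffffff
lane 11: tail/ones ⇒ 0xffffffffffffffff
lane 12: tail/ones ⇒ 0xffffffffffffffff
lane 13: tail/ones ⇒ 0xffffffffffffffff
lane 14: tail/ones ⇒ 0xffffffffffffffff
lane 15: tail/ones ⇒ 0xffffffffffffffff

vd = [117, 199, 134, 18446744073709551615, 18446744073709551615, 18446744073709551615, 18446744073709551615, 18446744073709551615, 18446744073709551615, 18446744073709551615, 18446744073709551615, 18446744073709551615, 18446744073709551615, 18446744073709551615, 18446744073709551615, 18446744073709551615]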